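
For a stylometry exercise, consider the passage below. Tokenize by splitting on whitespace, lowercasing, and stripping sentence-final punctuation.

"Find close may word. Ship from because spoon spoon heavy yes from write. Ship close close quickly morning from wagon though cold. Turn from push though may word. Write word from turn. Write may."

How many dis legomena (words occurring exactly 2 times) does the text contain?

Frequencies: from:5, close:3, may:3, word:3, write:3, ship:2, spoon:2, though:2, turn:2, find:1, because:1, heavy:1, yes:1, quickly:1, morning:1, wagon:1, cold:1, push:1
Words with frequency 2: ship, spoon, though, turn

4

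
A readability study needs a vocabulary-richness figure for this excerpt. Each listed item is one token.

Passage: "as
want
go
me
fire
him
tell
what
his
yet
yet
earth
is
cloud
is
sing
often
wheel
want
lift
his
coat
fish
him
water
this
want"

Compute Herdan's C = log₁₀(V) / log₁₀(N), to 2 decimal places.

0.92

N = 27, V = 21.
log₁₀(V) = 1.322219, log₁₀(N) = 1.431364
C = 1.322219 / 1.431364 = 0.92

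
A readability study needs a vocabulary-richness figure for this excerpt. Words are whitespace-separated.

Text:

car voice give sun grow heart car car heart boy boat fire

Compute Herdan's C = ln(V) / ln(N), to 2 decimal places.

N = 12, V = 9.
ln(V) = 2.197225, ln(N) = 2.484907
C = 2.197225 / 2.484907 = 0.88

0.88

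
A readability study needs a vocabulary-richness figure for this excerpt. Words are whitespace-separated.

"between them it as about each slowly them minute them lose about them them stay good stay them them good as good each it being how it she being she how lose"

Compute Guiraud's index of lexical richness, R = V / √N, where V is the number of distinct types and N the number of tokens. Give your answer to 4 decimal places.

N = 32, V = 14.
√N = 5.656854
R = 14 / 5.656854 = 2.4749

2.4749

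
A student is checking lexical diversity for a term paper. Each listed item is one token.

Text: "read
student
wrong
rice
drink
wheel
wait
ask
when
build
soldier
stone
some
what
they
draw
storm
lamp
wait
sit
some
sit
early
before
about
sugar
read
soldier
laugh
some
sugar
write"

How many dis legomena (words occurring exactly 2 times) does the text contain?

5

Frequencies: some:3, read:2, wait:2, soldier:2, sit:2, sugar:2, student:1, wrong:1, rice:1, drink:1, wheel:1, ask:1, when:1, build:1, stone:1, what:1, they:1, draw:1, storm:1, lamp:1, … (5 more, each freq 1)
Words with frequency 2: read, sit, soldier, sugar, wait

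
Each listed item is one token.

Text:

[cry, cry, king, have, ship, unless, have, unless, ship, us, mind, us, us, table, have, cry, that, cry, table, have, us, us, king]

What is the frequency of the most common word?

Frequencies: us:5, cry:4, have:4, king:2, ship:2, unless:2, table:2, mind:1, that:1
Most common: 'us' with frequency 5.

5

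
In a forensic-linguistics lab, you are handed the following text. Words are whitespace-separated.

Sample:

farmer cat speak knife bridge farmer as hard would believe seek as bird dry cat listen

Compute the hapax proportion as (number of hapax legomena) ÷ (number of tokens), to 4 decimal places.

0.6250

Frequencies: farmer:2, cat:2, as:2, speak:1, knife:1, bridge:1, hard:1, would:1, believe:1, seek:1, bird:1, dry:1, listen:1
Hapax count = 10; token count = 16.
Ratio = 10 / 16 = 0.6250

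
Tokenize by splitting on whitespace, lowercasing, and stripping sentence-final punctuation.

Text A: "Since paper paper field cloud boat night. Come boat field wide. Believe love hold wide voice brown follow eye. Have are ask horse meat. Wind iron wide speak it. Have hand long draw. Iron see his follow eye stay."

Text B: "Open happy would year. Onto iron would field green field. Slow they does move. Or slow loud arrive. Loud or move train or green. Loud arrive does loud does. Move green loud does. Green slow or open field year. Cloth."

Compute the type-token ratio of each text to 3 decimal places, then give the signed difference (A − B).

TTR(A) = 30/39 = 0.769
TTR(B) = 17/40 = 0.425
Difference = 0.769 − 0.425 = 0.344

0.344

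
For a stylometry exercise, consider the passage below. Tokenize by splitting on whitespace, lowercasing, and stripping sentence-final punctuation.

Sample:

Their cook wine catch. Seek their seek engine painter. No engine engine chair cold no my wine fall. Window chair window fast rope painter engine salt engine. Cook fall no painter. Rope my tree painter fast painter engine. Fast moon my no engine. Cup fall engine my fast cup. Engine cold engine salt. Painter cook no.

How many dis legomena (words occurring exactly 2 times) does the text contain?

9

Frequencies: engine:10, painter:6, no:5, my:4, fast:4, cook:3, fall:3, their:2, wine:2, seek:2, chair:2, cold:2, window:2, rope:2, salt:2, cup:2, catch:1, tree:1, moon:1
Words with frequency 2: chair, cold, cup, rope, salt, seek, their, window, wine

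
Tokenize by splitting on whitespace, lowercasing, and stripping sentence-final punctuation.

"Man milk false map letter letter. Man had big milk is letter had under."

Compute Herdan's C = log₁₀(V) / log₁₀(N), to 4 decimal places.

0.8326

N = 14, V = 9.
log₁₀(V) = 0.954243, log₁₀(N) = 1.146128
C = 0.954243 / 1.146128 = 0.8326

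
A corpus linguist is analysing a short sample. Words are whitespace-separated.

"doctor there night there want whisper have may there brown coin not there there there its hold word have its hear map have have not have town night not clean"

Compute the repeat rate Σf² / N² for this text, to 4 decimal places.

0.1000

Frequencies: there:6, have:5, not:3, night:2, its:2, doctor:1, want:1, whisper:1, may:1, brown:1, coin:1, hold:1, word:1, hear:1, map:1, town:1, clean:1
Σf² = 90; N² = 900
Repeat rate = 90 / 900 = 0.1000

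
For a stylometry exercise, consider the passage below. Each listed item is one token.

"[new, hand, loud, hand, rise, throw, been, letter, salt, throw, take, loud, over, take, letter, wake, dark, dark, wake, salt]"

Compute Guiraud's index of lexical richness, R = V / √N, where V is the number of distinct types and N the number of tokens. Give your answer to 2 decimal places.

N = 20, V = 12.
√N = 4.472136
R = 12 / 4.472136 = 2.68

2.68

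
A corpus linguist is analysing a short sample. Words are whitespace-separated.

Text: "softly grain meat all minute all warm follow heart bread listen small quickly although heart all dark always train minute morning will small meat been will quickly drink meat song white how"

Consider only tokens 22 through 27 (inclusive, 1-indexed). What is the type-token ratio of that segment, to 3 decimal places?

Segment tokens 22–27: will, small, meat, been, will, quickly
Segment N = 6, segment V = 5.
TTR = 5 / 6 = 0.833

0.833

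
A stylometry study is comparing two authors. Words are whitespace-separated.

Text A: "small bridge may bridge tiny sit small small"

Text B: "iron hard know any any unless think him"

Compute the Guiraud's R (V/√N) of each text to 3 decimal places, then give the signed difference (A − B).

-0.707

A: V=5, N=8, R=1.768
B: V=7, N=8, R=2.475
Difference = 1.768 − 2.475 = -0.707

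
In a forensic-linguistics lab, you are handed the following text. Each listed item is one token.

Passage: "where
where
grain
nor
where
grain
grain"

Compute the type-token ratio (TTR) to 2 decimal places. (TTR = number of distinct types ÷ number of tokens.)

N = 7 tokens, V = 3 types.
TTR = V / N = 3 / 7 = 0.43

0.43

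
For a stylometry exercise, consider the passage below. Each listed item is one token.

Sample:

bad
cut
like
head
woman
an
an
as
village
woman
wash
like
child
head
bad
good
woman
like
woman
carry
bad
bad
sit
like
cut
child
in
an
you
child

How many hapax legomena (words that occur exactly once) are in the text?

Frequencies: bad:4, like:4, woman:4, an:3, child:3, cut:2, head:2, as:1, village:1, wash:1, good:1, carry:1, sit:1, in:1, you:1
Hapax (freq=1): as, carry, good, in, sit, village, wash, you

8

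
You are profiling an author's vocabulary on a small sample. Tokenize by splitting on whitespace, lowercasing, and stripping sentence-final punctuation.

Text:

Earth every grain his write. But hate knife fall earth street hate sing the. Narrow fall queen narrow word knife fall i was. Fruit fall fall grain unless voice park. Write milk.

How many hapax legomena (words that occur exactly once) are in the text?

15

Frequencies: fall:5, earth:2, grain:2, write:2, hate:2, knife:2, narrow:2, every:1, his:1, but:1, street:1, sing:1, the:1, queen:1, word:1, i:1, was:1, fruit:1, unless:1, voice:1, … (2 more, each freq 1)
Hapax (freq=1): but, every, fruit, his, i, milk, park, queen, sing, street, the, unless, voice, was, word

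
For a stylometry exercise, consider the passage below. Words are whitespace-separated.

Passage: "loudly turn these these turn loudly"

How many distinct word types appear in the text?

3

Distinct types: {loudly, these, turn}
V = 3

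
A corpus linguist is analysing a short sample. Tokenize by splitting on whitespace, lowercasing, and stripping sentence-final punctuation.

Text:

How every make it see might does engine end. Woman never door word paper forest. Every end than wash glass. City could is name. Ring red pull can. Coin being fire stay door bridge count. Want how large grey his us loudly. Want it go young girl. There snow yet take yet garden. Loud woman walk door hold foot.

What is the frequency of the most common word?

3

Frequencies: door:3, how:2, every:2, it:2, end:2, woman:2, want:2, yet:2, make:1, see:1, might:1, does:1, engine:1, never:1, word:1, paper:1, forest:1, than:1, wash:1, glass:1, … (30 more, each freq 1)
Most common: 'door' with frequency 3.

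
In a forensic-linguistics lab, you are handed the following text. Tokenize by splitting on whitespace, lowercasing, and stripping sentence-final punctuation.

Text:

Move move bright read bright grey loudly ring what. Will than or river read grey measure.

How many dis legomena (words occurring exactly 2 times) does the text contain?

4

Frequencies: move:2, bright:2, read:2, grey:2, loudly:1, ring:1, what:1, will:1, than:1, or:1, river:1, measure:1
Words with frequency 2: bright, grey, move, read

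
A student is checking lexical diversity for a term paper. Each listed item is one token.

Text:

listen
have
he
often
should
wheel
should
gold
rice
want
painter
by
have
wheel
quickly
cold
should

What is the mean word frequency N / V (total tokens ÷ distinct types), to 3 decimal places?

N = 17 tokens, V = 13 types.
Mean frequency = N / V = 17 / 13 = 1.308

1.308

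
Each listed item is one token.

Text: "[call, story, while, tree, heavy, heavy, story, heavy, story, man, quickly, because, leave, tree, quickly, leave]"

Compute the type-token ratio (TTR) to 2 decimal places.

N = 16 tokens, V = 9 types.
TTR = V / N = 9 / 16 = 0.56

0.56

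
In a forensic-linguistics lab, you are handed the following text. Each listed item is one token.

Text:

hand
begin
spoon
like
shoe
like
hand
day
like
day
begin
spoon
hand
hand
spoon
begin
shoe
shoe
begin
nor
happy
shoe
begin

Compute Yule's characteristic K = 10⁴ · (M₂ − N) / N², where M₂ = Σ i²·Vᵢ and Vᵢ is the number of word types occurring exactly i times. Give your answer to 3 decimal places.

1096.408

Frequencies: begin:5, hand:4, shoe:4, spoon:3, like:3, day:2, nor:1, happy:1
N = 23. Frequency spectrum: V_1=2, V_2=1, V_3=2, V_4=2, V_5=1
M₂ = 1²·2 + 2²·1 + 3²·2 + 4²·2 + 5²·1 = 81
K = 10000 × (81 − 23) / 23² = 1096.408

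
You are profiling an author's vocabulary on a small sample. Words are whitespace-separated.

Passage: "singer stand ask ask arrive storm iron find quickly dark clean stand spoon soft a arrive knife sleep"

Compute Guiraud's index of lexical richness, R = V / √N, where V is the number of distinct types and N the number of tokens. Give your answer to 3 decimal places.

3.536

N = 18, V = 15.
√N = 4.242641
R = 15 / 4.242641 = 3.536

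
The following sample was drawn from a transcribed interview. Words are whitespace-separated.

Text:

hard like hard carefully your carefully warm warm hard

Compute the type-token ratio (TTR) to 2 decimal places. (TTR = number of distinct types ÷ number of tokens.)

N = 9 tokens, V = 5 types.
TTR = V / N = 5 / 9 = 0.56

0.56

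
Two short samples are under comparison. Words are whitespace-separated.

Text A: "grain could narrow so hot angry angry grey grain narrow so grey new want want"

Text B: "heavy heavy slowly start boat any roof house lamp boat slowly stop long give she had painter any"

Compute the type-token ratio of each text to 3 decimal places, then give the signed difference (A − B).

-0.178

TTR(A) = 9/15 = 0.600
TTR(B) = 14/18 = 0.778
Difference = 0.600 − 0.778 = -0.178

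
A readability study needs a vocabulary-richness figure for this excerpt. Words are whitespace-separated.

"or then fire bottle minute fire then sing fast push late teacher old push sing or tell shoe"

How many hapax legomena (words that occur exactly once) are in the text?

Frequencies: or:2, then:2, fire:2, sing:2, push:2, bottle:1, minute:1, fast:1, late:1, teacher:1, old:1, tell:1, shoe:1
Hapax (freq=1): bottle, fast, late, minute, old, shoe, teacher, tell

8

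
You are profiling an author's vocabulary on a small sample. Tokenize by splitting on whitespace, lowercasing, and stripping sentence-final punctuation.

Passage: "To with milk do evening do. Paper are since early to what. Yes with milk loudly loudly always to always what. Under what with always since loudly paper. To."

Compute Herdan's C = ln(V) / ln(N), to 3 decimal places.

N = 29, V = 14.
ln(V) = 2.639057, ln(N) = 3.367296
C = 2.639057 / 3.367296 = 0.784

0.784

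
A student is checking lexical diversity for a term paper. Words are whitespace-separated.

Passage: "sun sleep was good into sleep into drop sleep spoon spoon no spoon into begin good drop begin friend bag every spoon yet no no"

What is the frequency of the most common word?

Frequencies: spoon:4, sleep:3, into:3, no:3, good:2, drop:2, begin:2, sun:1, was:1, friend:1, bag:1, every:1, yet:1
Most common: 'spoon' with frequency 4.

4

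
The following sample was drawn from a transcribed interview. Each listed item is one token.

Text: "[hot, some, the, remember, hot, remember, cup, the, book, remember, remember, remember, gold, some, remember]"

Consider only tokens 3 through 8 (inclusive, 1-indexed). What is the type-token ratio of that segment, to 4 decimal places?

0.6667

Segment tokens 3–8: the, remember, hot, remember, cup, the
Segment N = 6, segment V = 4.
TTR = 4 / 6 = 0.6667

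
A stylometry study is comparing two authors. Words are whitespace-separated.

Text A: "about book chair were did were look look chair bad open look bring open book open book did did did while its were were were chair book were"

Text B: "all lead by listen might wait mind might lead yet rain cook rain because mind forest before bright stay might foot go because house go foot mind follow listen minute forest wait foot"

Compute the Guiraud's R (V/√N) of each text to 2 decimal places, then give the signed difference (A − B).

A: V=11, N=28, R=2.08
B: V=20, N=33, R=3.48
Difference = 2.08 − 3.48 = -1.40

-1.40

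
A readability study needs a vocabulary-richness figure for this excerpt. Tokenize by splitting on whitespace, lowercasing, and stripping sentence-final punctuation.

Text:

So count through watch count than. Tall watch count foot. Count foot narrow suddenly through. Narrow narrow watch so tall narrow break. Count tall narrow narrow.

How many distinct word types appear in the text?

10

Distinct types: {break, count, foot, narrow, so, suddenly, tall, than, through, watch}
V = 10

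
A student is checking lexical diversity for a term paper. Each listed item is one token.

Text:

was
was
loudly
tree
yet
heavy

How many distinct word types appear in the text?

5

Distinct types: {heavy, loudly, tree, was, yet}
V = 5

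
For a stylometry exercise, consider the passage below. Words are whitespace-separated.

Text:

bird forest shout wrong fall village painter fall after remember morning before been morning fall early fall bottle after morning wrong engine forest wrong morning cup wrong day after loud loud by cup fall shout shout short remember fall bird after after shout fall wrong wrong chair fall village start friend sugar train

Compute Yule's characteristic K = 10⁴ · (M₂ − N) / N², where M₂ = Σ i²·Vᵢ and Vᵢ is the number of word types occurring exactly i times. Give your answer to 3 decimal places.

Frequencies: fall:8, wrong:6, after:5, shout:4, morning:4, bird:2, forest:2, village:2, remember:2, cup:2, loud:2, painter:1, before:1, been:1, early:1, bottle:1, engine:1, day:1, by:1, short:1, … (5 more, each freq 1)
N = 53. Frequency spectrum: V_1=14, V_2=6, V_4=2, V_5=1, V_6=1, V_8=1
M₂ = 1²·14 + 2²·6 + 4²·2 + 5²·1 + 6²·1 + 8²·1 = 195
K = 10000 × (195 − 53) / 53² = 505.518

505.518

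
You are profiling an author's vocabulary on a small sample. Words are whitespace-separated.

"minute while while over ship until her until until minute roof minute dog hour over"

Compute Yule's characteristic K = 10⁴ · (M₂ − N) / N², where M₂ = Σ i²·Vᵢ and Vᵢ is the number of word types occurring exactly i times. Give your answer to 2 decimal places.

711.11

Frequencies: minute:3, until:3, while:2, over:2, ship:1, her:1, roof:1, dog:1, hour:1
N = 15. Frequency spectrum: V_1=5, V_2=2, V_3=2
M₂ = 1²·5 + 2²·2 + 3²·2 = 31
K = 10000 × (31 − 15) / 15² = 711.11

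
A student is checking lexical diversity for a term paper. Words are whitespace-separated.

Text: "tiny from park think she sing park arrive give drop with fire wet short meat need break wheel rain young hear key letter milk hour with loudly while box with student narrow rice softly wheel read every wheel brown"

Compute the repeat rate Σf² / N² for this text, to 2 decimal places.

Frequencies: with:3, wheel:3, park:2, tiny:1, from:1, think:1, she:1, sing:1, arrive:1, give:1, drop:1, fire:1, wet:1, short:1, meat:1, need:1, break:1, rain:1, young:1, hear:1, … (14 more, each freq 1)
Σf² = 53; N² = 1521
Repeat rate = 53 / 1521 = 0.03

0.03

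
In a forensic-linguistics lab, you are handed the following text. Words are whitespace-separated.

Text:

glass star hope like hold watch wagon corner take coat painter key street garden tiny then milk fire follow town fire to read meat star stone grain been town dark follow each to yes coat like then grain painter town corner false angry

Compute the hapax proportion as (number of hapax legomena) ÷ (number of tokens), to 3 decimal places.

Frequencies: town:3, star:2, like:2, corner:2, coat:2, painter:2, then:2, fire:2, follow:2, to:2, grain:2, glass:1, hope:1, hold:1, watch:1, wagon:1, take:1, key:1, street:1, garden:1, … (11 more, each freq 1)
Hapax count = 20; token count = 43.
Ratio = 20 / 43 = 0.465

0.465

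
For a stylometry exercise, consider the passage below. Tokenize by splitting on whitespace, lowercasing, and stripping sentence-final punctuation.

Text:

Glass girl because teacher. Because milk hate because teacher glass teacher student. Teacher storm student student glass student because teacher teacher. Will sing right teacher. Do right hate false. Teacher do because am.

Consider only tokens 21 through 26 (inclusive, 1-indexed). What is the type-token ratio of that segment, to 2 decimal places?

0.83

Segment tokens 21–26: teacher, will, sing, right, teacher, do
Segment N = 6, segment V = 5.
TTR = 5 / 6 = 0.83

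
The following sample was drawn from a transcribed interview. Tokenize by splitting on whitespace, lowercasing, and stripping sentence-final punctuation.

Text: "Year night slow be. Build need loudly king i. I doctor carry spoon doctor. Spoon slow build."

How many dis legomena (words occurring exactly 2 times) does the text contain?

Frequencies: slow:2, build:2, i:2, doctor:2, spoon:2, year:1, night:1, be:1, need:1, loudly:1, king:1, carry:1
Words with frequency 2: build, doctor, i, slow, spoon

5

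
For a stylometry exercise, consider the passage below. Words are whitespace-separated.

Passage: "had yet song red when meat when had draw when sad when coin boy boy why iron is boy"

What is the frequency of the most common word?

4

Frequencies: when:4, boy:3, had:2, yet:1, song:1, red:1, meat:1, draw:1, sad:1, coin:1, why:1, iron:1, is:1
Most common: 'when' with frequency 4.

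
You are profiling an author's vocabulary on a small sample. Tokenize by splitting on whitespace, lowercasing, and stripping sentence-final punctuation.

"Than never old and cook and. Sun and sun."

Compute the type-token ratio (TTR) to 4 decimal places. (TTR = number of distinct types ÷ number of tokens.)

0.6667

N = 9 tokens, V = 6 types.
TTR = V / N = 6 / 9 = 0.6667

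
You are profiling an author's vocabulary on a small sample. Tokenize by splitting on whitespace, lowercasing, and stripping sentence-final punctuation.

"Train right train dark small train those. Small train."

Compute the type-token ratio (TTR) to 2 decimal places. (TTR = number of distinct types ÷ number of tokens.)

0.56

N = 9 tokens, V = 5 types.
TTR = V / N = 5 / 9 = 0.56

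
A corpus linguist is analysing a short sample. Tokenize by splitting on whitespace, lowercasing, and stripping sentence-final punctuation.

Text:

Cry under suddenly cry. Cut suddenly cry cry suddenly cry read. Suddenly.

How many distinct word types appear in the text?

5

Distinct types: {cry, cut, read, suddenly, under}
V = 5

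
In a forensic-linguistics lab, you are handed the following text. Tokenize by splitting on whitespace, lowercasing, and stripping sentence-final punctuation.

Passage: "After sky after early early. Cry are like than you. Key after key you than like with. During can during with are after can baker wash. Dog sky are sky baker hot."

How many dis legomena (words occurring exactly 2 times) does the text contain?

Frequencies: after:4, sky:3, are:3, early:2, like:2, than:2, you:2, key:2, with:2, during:2, can:2, baker:2, cry:1, wash:1, dog:1, hot:1
Words with frequency 2: baker, can, during, early, key, like, than, with, you

9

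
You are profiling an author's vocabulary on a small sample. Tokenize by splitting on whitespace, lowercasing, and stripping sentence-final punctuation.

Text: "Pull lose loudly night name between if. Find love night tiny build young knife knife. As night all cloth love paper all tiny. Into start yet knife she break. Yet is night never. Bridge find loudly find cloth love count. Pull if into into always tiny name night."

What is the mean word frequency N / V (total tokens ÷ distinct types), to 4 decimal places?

N = 48 tokens, V = 27 types.
Mean frequency = N / V = 48 / 27 = 1.7778

1.7778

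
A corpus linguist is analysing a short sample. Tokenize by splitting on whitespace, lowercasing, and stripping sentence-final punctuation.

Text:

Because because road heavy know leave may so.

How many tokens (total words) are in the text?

Tokens: because, because, road, heavy, know, leave, may, so
N = 8

8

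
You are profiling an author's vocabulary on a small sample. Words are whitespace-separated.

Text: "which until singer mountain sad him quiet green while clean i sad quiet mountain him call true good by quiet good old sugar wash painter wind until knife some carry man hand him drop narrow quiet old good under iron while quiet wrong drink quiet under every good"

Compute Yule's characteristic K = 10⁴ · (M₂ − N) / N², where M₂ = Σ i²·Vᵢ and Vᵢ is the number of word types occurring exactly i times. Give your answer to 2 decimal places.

260.42

Frequencies: quiet:6, good:4, him:3, until:2, mountain:2, sad:2, while:2, old:2, under:2, which:1, singer:1, green:1, clean:1, i:1, call:1, true:1, by:1, sugar:1, wash:1, painter:1, … (12 more, each freq 1)
N = 48. Frequency spectrum: V_1=23, V_2=6, V_3=1, V_4=1, V_6=1
M₂ = 1²·23 + 2²·6 + 3²·1 + 4²·1 + 6²·1 = 108
K = 10000 × (108 − 48) / 48² = 260.42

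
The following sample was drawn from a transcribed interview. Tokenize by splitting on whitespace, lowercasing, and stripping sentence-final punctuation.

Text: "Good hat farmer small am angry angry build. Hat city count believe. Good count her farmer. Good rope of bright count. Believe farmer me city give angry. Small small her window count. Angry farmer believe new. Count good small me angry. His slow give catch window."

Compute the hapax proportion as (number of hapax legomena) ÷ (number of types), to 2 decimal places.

Frequencies: angry:5, count:5, good:4, farmer:4, small:4, believe:3, hat:2, city:2, her:2, me:2, give:2, window:2, am:1, build:1, rope:1, of:1, bright:1, new:1, his:1, slow:1, … (1 more, each freq 1)
Hapax count = 9; type count = 21.
Ratio = 9 / 21 = 0.43

0.43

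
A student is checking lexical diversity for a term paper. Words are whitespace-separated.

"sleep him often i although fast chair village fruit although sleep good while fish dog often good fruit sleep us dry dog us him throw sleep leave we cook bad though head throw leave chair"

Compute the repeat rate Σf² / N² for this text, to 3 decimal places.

Frequencies: sleep:4, him:2, often:2, although:2, chair:2, fruit:2, good:2, dog:2, us:2, throw:2, leave:2, i:1, fast:1, village:1, while:1, fish:1, dry:1, we:1, cook:1, bad:1, … (2 more, each freq 1)
Σf² = 67; N² = 1225
Repeat rate = 67 / 1225 = 0.055

0.055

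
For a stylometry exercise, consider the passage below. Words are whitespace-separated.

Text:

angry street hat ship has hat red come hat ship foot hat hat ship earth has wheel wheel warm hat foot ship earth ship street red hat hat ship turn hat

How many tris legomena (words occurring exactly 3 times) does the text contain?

0

Frequencies: hat:9, ship:6, street:2, has:2, red:2, foot:2, earth:2, wheel:2, angry:1, come:1, warm:1, turn:1
Words with frequency 3: (none)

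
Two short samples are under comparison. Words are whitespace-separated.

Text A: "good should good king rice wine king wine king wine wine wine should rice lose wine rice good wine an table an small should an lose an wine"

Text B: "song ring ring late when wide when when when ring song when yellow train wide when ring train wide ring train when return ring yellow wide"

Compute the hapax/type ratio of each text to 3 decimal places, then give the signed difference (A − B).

A: hapax=2, V=9, ratio=0.222
B: hapax=2, V=8, ratio=0.250
Difference = 0.222 − 0.250 = -0.028

-0.028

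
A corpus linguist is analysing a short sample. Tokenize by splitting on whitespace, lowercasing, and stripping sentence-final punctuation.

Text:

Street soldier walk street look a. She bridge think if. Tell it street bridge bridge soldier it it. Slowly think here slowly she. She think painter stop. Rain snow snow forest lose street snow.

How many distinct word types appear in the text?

Distinct types: {a, bridge, forest, here, if, it, look, lose, painter, rain, she, slowly, snow, soldier, stop, street, tell, think, walk}
V = 19

19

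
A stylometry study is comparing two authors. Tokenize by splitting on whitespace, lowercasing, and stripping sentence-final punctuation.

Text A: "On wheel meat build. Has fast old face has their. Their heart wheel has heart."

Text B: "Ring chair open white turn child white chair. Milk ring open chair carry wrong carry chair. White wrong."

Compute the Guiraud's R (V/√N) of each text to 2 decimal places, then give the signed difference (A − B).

A: V=10, N=15, R=2.58
B: V=9, N=18, R=2.12
Difference = 2.58 − 2.12 = 0.46

0.46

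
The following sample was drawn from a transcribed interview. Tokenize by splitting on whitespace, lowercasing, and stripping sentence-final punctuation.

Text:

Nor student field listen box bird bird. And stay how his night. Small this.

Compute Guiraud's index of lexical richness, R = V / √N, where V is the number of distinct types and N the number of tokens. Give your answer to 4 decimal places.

3.4744

N = 14, V = 13.
√N = 3.741657
R = 13 / 3.741657 = 3.4744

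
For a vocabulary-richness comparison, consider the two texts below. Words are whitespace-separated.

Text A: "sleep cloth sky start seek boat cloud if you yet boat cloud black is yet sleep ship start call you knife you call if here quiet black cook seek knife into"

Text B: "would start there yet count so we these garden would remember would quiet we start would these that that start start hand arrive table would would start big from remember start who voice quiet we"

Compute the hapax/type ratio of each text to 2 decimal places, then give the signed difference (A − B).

-0.21

A: hapax=8, V=19, ratio=0.42
B: hapax=12, V=19, ratio=0.63
Difference = 0.42 − 0.63 = -0.21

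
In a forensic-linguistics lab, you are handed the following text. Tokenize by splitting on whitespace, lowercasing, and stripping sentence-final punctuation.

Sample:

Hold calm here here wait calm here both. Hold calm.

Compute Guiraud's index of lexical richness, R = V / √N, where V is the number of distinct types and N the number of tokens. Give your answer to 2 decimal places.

1.58

N = 10, V = 5.
√N = 3.162278
R = 5 / 3.162278 = 1.58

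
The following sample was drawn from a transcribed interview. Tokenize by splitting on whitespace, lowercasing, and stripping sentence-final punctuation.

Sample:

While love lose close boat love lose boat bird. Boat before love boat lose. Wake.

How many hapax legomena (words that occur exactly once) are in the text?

5

Frequencies: boat:4, love:3, lose:3, while:1, close:1, bird:1, before:1, wake:1
Hapax (freq=1): before, bird, close, wake, while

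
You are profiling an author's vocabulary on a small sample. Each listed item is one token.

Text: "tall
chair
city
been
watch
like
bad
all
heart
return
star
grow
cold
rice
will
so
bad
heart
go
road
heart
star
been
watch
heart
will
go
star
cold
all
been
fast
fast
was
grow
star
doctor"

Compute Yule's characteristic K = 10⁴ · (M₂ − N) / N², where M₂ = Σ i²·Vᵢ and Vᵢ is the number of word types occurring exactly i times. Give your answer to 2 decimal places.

336.01

Frequencies: heart:4, star:4, been:3, watch:2, bad:2, all:2, grow:2, cold:2, will:2, go:2, fast:2, tall:1, chair:1, city:1, like:1, return:1, rice:1, so:1, road:1, was:1, … (1 more, each freq 1)
N = 37. Frequency spectrum: V_1=10, V_2=8, V_3=1, V_4=2
M₂ = 1²·10 + 2²·8 + 3²·1 + 4²·2 = 83
K = 10000 × (83 − 37) / 37² = 336.01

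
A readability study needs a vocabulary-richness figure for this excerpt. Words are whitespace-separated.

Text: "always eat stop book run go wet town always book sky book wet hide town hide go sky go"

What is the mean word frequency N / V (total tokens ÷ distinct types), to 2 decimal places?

N = 19 tokens, V = 10 types.
Mean frequency = N / V = 19 / 10 = 1.90

1.90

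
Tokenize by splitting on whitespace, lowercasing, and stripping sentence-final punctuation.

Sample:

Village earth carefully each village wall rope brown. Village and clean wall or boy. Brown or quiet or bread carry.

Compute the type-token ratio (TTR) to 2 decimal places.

0.70

N = 20 tokens, V = 14 types.
TTR = V / N = 14 / 20 = 0.70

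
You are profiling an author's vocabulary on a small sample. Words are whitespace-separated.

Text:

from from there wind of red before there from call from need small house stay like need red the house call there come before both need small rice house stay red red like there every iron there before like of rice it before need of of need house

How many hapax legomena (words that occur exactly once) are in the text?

Frequencies: there:5, need:5, from:4, of:4, red:4, before:4, house:4, like:3, call:2, small:2, stay:2, rice:2, wind:1, the:1, come:1, both:1, every:1, iron:1, it:1
Hapax (freq=1): both, come, every, iron, it, the, wind

7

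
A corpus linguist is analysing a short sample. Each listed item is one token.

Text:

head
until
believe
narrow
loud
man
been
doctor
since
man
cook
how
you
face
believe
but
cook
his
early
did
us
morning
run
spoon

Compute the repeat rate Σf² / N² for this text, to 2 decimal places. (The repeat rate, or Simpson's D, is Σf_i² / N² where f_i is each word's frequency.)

0.05

Frequencies: believe:2, man:2, cook:2, head:1, until:1, narrow:1, loud:1, been:1, doctor:1, since:1, how:1, you:1, face:1, but:1, his:1, early:1, did:1, us:1, morning:1, run:1, … (1 more, each freq 1)
Σf² = 30; N² = 576
Repeat rate = 30 / 576 = 0.05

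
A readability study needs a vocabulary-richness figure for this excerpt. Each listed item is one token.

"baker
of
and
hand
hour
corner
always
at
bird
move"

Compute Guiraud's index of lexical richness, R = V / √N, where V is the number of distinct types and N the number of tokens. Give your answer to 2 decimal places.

N = 10, V = 10.
√N = 3.162278
R = 10 / 3.162278 = 3.16

3.16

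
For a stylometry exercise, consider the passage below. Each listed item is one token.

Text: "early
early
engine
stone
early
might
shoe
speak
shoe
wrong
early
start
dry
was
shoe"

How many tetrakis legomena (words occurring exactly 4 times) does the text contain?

1

Frequencies: early:4, shoe:3, engine:1, stone:1, might:1, speak:1, wrong:1, start:1, dry:1, was:1
Words with frequency 4: early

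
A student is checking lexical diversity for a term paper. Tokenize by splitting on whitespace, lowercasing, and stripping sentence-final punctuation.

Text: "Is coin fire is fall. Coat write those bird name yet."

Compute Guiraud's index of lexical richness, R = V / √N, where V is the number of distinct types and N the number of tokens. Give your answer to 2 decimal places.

N = 11, V = 10.
√N = 3.316625
R = 10 / 3.316625 = 3.02

3.02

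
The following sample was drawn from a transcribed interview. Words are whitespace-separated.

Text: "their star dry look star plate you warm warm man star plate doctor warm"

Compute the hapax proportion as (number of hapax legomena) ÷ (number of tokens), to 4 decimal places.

Frequencies: star:3, warm:3, plate:2, their:1, dry:1, look:1, you:1, man:1, doctor:1
Hapax count = 6; token count = 14.
Ratio = 6 / 14 = 0.4286

0.4286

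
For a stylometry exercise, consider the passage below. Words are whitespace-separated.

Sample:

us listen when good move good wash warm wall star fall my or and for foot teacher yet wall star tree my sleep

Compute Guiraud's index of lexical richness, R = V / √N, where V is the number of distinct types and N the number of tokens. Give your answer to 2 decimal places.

N = 23, V = 19.
√N = 4.795832
R = 19 / 4.795832 = 3.96

3.96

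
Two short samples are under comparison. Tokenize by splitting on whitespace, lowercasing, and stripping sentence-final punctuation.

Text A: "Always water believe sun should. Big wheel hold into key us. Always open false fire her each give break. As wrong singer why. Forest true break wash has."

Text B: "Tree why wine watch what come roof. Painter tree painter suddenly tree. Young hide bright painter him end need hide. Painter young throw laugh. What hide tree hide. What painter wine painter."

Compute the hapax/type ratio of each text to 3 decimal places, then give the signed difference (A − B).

A: hapax=24, V=26, ratio=0.923
B: hapax=11, V=17, ratio=0.647
Difference = 0.923 − 0.647 = 0.276

0.276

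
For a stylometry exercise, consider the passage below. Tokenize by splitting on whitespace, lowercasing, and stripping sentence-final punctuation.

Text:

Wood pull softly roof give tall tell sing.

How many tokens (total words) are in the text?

Tokens: wood, pull, softly, roof, give, tall, tell, sing
N = 8

8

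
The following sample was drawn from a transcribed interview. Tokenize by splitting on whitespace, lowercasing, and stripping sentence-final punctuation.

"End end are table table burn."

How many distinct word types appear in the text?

4

Distinct types: {are, burn, end, table}
V = 4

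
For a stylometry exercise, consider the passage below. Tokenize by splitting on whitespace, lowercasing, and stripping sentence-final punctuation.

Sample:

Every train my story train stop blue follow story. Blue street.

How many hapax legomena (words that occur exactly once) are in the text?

Frequencies: train:2, story:2, blue:2, every:1, my:1, stop:1, follow:1, street:1
Hapax (freq=1): every, follow, my, stop, street

5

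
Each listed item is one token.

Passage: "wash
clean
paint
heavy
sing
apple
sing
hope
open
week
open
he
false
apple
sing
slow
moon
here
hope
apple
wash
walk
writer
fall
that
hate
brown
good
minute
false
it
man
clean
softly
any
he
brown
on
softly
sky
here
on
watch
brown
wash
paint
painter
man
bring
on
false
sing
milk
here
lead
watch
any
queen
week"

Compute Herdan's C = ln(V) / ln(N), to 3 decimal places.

0.865

N = 59, V = 34.
ln(V) = 3.526361, ln(N) = 4.077537
C = 3.526361 / 4.077537 = 0.865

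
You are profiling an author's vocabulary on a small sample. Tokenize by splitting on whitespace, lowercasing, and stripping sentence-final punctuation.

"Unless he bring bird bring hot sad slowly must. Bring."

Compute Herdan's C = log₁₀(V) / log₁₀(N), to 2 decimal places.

0.90

N = 10, V = 8.
log₁₀(V) = 0.903090, log₁₀(N) = 1.000000
C = 0.903090 / 1.000000 = 0.90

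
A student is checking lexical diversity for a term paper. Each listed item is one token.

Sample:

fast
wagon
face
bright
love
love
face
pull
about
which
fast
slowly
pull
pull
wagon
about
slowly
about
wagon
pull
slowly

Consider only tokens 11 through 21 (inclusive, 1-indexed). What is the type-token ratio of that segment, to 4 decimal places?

0.4545

Segment tokens 11–21: fast, slowly, pull, pull, wagon, about, slowly, about, wagon, pull, slowly
Segment N = 11, segment V = 5.
TTR = 5 / 11 = 0.4545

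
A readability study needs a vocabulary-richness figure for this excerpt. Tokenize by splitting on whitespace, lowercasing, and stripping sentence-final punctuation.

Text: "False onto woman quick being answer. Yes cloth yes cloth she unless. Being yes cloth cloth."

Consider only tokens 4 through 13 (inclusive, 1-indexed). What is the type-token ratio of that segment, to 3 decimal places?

0.700

Segment tokens 4–13: quick, being, answer, yes, cloth, yes, cloth, she, unless, being
Segment N = 10, segment V = 7.
TTR = 7 / 10 = 0.700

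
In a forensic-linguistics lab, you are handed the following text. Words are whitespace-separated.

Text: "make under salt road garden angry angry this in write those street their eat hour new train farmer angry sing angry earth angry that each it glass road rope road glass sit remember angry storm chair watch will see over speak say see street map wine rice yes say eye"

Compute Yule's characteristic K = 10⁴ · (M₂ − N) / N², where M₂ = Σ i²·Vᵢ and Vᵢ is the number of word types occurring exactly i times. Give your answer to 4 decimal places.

Frequencies: angry:6, road:3, street:2, glass:2, see:2, say:2, make:1, under:1, salt:1, garden:1, this:1, in:1, write:1, those:1, their:1, eat:1, hour:1, new:1, train:1, farmer:1, … (19 more, each freq 1)
N = 50. Frequency spectrum: V_1=33, V_2=4, V_3=1, V_6=1
M₂ = 1²·33 + 2²·4 + 3²·1 + 6²·1 = 94
K = 10000 × (94 − 50) / 50² = 176.0000

176.0000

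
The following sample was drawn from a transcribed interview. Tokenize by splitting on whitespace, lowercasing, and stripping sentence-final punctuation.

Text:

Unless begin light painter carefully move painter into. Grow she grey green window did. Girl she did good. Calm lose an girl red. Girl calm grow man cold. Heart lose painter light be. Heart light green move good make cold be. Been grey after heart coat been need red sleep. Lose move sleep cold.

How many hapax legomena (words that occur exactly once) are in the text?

11

Frequencies: light:3, painter:3, move:3, girl:3, lose:3, cold:3, heart:3, grow:2, she:2, grey:2, green:2, did:2, good:2, calm:2, red:2, be:2, been:2, sleep:2, unless:1, begin:1, … (9 more, each freq 1)
Hapax (freq=1): after, an, begin, carefully, coat, into, make, man, need, unless, window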